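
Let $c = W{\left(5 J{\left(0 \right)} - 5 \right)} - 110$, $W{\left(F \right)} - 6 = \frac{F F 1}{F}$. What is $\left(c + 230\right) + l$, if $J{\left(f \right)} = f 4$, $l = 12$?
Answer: $133$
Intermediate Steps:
$J{\left(f \right)} = 4 f$
$W{\left(F \right)} = 6 + F$ ($W{\left(F \right)} = 6 + \frac{F F 1}{F} = 6 + \frac{F^{2} \cdot 1}{F} = 6 + \frac{F^{2}}{F} = 6 + F$)
$c = -109$ ($c = \left(6 - \left(5 - 5 \cdot 4 \cdot 0\right)\right) - 110 = \left(6 + \left(5 \cdot 0 - 5\right)\right) - 110 = \left(6 + \left(0 - 5\right)\right) - 110 = \left(6 - 5\right) - 110 = 1 - 110 = -109$)
$\left(c + 230\right) + l = \left(-109 + 230\right) + 12 = 121 + 12 = 133$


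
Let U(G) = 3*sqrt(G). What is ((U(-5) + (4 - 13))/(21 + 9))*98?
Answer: -147/5 + 49*I*sqrt(5)/5 ≈ -29.4 + 21.913*I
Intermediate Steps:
((U(-5) + (4 - 13))/(21 + 9))*98 = ((3*sqrt(-5) + (4 - 13))/(21 + 9))*98 = ((3*(I*sqrt(5)) - 9)/30)*98 = ((3*I*sqrt(5) - 9)*(1/30))*98 = ((-9 + 3*I*sqrt(5))*(1/30))*98 = (-3/10 + I*sqrt(5)/10)*98 = -147/5 + 49*I*sqrt(5)/5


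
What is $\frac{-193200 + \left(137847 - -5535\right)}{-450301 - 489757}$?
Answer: $\frac{24909}{470029} \approx 0.052995$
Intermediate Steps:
$\frac{-193200 + \left(137847 - -5535\right)}{-450301 - 489757} = \frac{-193200 + \left(137847 + 5535\right)}{-940058} = \left(-193200 + 143382\right) \left(- \frac{1}{940058}\right) = \left(-49818\right) \left(- \frac{1}{940058}\right) = \frac{24909}{470029}$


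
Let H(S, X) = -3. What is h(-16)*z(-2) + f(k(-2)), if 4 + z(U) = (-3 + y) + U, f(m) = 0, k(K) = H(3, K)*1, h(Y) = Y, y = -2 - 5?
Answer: 256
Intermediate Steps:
y = -7
k(K) = -3 (k(K) = -3*1 = -3)
z(U) = -14 + U (z(U) = -4 + ((-3 - 7) + U) = -4 + (-10 + U) = -14 + U)
h(-16)*z(-2) + f(k(-2)) = -16*(-14 - 2) + 0 = -16*(-16) + 0 = 256 + 0 = 256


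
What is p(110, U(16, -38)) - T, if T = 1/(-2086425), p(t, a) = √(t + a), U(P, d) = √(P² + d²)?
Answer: 1/2086425 + √(110 + 10*√17) ≈ 12.298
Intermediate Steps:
p(t, a) = √(a + t)
T = -1/2086425 ≈ -4.7929e-7
p(110, U(16, -38)) - T = √(√(16² + (-38)²) + 110) - 1*(-1/2086425) = √(√(256 + 1444) + 110) + 1/2086425 = √(√1700 + 110) + 1/2086425 = √(10*√17 + 110) + 1/2086425 = √(110 + 10*√17) + 1/2086425 = 1/2086425 + √(110 + 10*√17)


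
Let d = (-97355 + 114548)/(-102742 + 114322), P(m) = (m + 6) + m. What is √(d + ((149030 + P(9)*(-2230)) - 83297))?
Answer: √45497734115/1930 ≈ 110.52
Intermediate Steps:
P(m) = 6 + 2*m (P(m) = (6 + m) + m = 6 + 2*m)
d = 5731/3860 (d = 17193/11580 = 17193*(1/11580) = 5731/3860 ≈ 1.4847)
√(d + ((149030 + P(9)*(-2230)) - 83297)) = √(5731/3860 + ((149030 + (6 + 2*9)*(-2230)) - 83297)) = √(5731/3860 + ((149030 + (6 + 18)*(-2230)) - 83297)) = √(5731/3860 + ((149030 + 24*(-2230)) - 83297)) = √(5731/3860 + ((149030 - 53520) - 83297)) = √(5731/3860 + (95510 - 83297)) = √(5731/3860 + 12213) = √(47147911/3860) = √45497734115/1930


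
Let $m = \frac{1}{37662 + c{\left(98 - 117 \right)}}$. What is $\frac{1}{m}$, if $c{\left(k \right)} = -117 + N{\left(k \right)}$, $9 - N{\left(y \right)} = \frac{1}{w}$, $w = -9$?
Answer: $\frac{337987}{9} \approx 37554.0$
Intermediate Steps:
$N{\left(y \right)} = \frac{82}{9}$ ($N{\left(y \right)} = 9 - \frac{1}{-9} = 9 - - \frac{1}{9} = 9 + \frac{1}{9} = \frac{82}{9}$)
$c{\left(k \right)} = - \frac{971}{9}$ ($c{\left(k \right)} = -117 + \frac{82}{9} = - \frac{971}{9}$)
$m = \frac{9}{337987}$ ($m = \frac{1}{37662 - \frac{971}{9}} = \frac{1}{\frac{337987}{9}} = \frac{9}{337987} \approx 2.6628 \cdot 10^{-5}$)
$\frac{1}{m} = \frac{1}{\frac{9}{337987}} = \frac{337987}{9}$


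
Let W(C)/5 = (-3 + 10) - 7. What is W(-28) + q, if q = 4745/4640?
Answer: 949/928 ≈ 1.0226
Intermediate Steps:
W(C) = 0 (W(C) = 5*((-3 + 10) - 7) = 5*(7 - 7) = 5*0 = 0)
q = 949/928 (q = 4745*(1/4640) = 949/928 ≈ 1.0226)
W(-28) + q = 0 + 949/928 = 949/928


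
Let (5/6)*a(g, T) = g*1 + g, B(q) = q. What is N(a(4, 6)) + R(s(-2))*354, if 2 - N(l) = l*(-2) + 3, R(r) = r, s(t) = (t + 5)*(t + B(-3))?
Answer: -26459/5 ≈ -5291.8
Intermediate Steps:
s(t) = (-3 + t)*(5 + t) (s(t) = (t + 5)*(t - 3) = (5 + t)*(-3 + t) = (-3 + t)*(5 + t))
a(g, T) = 12*g/5 (a(g, T) = 6*(g*1 + g)/5 = 6*(g + g)/5 = 6*(2*g)/5 = 12*g/5)
N(l) = -1 + 2*l (N(l) = 2 - (l*(-2) + 3) = 2 - (-2*l + 3) = 2 - (3 - 2*l) = 2 + (-3 + 2*l) = -1 + 2*l)
N(a(4, 6)) + R(s(-2))*354 = (-1 + 2*((12/5)*4)) + (-15 + (-2)² + 2*(-2))*354 = (-1 + 2*(48/5)) + (-15 + 4 - 4)*354 = (-1 + 96/5) - 15*354 = 91/5 - 5310 = -26459/5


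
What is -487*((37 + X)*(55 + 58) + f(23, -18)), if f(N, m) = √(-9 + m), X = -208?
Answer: 9410301 - 1461*I*√3 ≈ 9.4103e+6 - 2530.5*I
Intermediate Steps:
-487*((37 + X)*(55 + 58) + f(23, -18)) = -487*((37 - 208)*(55 + 58) + √(-9 - 18)) = -487*(-171*113 + √(-27)) = -487*(-19323 + 3*I*√3) = 9410301 - 1461*I*√3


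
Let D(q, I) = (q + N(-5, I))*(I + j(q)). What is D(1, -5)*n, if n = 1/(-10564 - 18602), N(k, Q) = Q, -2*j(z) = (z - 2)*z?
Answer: -3/4861 ≈ -0.00061716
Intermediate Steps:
j(z) = -z*(-2 + z)/2 (j(z) = -(z - 2)*z/2 = -(-2 + z)*z/2 = -z*(-2 + z)/2)
D(q, I) = (I + q)*(I + q*(2 - q)/2) (D(q, I) = (q + I)*(I + q*(2 - q)/2) = (I + q)*(I + q*(2 - q)/2))
n = -1/29166 (n = 1/(-29166) = -1/29166 ≈ -3.4287e-5)
D(1, -5)*n = ((-5)² + 1² - ½*1³ + 2*(-5)*1 - ½*(-5)*1²)*(-1/29166) = (25 + 1 - ½*1 - 10 - ½*(-5)*1)*(-1/29166) = (25 + 1 - ½ - 10 + 5/2)*(-1/29166) = 18*(-1/29166) = -3/4861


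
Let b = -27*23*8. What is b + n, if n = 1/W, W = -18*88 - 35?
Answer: -8043193/1619 ≈ -4968.0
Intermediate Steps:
W = -1619 (W = -1584 - 35 = -1619)
b = -4968 (b = -621*8 = -4968)
n = -1/1619 (n = 1/(-1619) = -1/1619 ≈ -0.00061767)
b + n = -4968 - 1/1619 = -8043193/1619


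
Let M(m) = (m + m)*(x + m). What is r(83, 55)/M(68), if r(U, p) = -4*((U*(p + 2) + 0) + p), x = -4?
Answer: -2393/1088 ≈ -2.1994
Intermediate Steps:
r(U, p) = -4*p - 4*U*(2 + p) (r(U, p) = -4*((U*(2 + p) + 0) + p) = -4*(U*(2 + p) + p) = -4*(p + U*(2 + p)) = -4*p - 4*U*(2 + p))
M(m) = 2*m*(-4 + m) (M(m) = (m + m)*(-4 + m) = (2*m)*(-4 + m) = 2*m*(-4 + m))
r(83, 55)/M(68) = (-8*83 - 4*55 - 4*83*55)/((2*68*(-4 + 68))) = (-664 - 220 - 18260)/((2*68*64)) = -19144/8704 = -19144*1/8704 = -2393/1088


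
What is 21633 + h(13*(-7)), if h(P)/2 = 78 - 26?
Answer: 21737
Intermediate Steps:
h(P) = 104 (h(P) = 2*(78 - 26) = 2*52 = 104)
21633 + h(13*(-7)) = 21633 + 104 = 21737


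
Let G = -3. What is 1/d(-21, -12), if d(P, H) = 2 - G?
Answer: ⅕ ≈ 0.20000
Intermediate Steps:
d(P, H) = 5 (d(P, H) = 2 - 1*(-3) = 2 + 3 = 5)
1/d(-21, -12) = 1/5 = ⅕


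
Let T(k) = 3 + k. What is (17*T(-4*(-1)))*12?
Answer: 1428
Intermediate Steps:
(17*T(-4*(-1)))*12 = (17*(3 - 4*(-1)))*12 = (17*(3 + 4))*12 = (17*7)*12 = 119*12 = 1428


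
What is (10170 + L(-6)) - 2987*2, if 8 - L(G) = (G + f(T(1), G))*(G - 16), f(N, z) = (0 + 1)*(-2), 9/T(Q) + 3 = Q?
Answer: 4028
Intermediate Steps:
T(Q) = 9/(-3 + Q)
f(N, z) = -2 (f(N, z) = 1*(-2) = -2)
L(G) = 8 - (-16 + G)*(-2 + G) (L(G) = 8 - (G - 2)*(G - 16) = 8 - (-2 + G)*(-16 + G) = 8 - (-16 + G)*(-2 + G))
(10170 + L(-6)) - 2987*2 = (10170 + (-24 - 1*(-6)² + 18*(-6))) - 2987*2 = (10170 + (-24 - 1*36 - 108)) - 5974 = (10170 + (-24 - 36 - 108)) - 5974 = (10170 - 168) - 5974 = 10002 - 5974 = 4028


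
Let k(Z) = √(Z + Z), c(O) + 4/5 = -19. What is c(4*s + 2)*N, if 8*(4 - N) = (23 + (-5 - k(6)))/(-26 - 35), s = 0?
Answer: -19503/244 + 99*√3/1220 ≈ -79.790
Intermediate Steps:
c(O) = -99/5 (c(O) = -⅘ - 19 = -99/5)
k(Z) = √2*√Z (k(Z) = √(2*Z) = √2*√Z)
N = 985/244 - √3/244 (N = 4 - (23 + (-5 - √2*√6))/(8*(-26 - 35)) = 4 - (23 + (-5 - 2*√3))/(8*(-61)) = 4 - (23 + (-5 - 2*√3))*(-1)/(8*61) = 4 - (18 - 2*√3)*(-1)/(8*61) = 4 - (-18/61 + 2*√3/61)/8 = 4 + (9/244 - √3/244) = 985/244 - √3/244 ≈ 4.0298)
c(4*s + 2)*N = -99*(985/244 - √3/244)/5 = -19503/244 + 99*√3/1220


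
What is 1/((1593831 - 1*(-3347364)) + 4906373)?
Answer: 1/9847568 ≈ 1.0155e-7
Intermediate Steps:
1/((1593831 - 1*(-3347364)) + 4906373) = 1/((1593831 + 3347364) + 4906373) = 1/(4941195 + 4906373) = 1/9847568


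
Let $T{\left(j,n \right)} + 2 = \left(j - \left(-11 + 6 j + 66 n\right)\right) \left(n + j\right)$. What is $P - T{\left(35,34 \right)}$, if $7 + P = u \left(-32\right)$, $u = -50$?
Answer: $167747$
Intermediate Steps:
$P = 1593$ ($P = -7 - -1600 = -7 + 1600 = 1593$)
$T{\left(j,n \right)} = -2 + \left(j + n\right) \left(11 - 66 n - 5 j\right)$ ($T{\left(j,n \right)} = -2 + \left(j - \left(-11 + 6 j + 66 n\right)\right) \left(n + j\right) = -2 + \left(j - \left(-11 + 6 j + 66 n\right)\right) \left(j + n\right) = -2 + \left(11 - 66 n - 5 j\right) \left(j + n\right) = -2 + \left(j + n\right) \left(11 - 66 n - 5 j\right)$)
$P - T{\left(35,34 \right)} = 1593 - \left(-2 - 66 \cdot 34^{2} - 5 \cdot 35^{2} + 11 \cdot 35 + 11 \cdot 34 - 2485 \cdot 34\right) = 1593 - \left(-2 - 76296 - 6125 + 385 + 374 - 84490\right) = 1593 - -166154 = 1593 + 166154 = 167747$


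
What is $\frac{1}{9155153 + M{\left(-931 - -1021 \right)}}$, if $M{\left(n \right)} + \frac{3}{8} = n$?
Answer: $\frac{8}{73241941} \approx 1.0923 \cdot 10^{-7}$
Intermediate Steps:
$M{\left(n \right)} = - \frac{3}{8} + n$
$\frac{1}{9155153 + M{\left(-931 - -1021 \right)}} = \frac{1}{9155153 - - \frac{717}{8}} = \frac{1}{9155153 + \left(- \frac{3}{8} + \left(-931 + 1021\right)\right)} = \frac{1}{9155153 + \left(- \frac{3}{8} + 90\right)} = \frac{1}{9155153 + \frac{717}{8}} = \frac{1}{\frac{73241941}{8}} = \frac{8}{73241941}$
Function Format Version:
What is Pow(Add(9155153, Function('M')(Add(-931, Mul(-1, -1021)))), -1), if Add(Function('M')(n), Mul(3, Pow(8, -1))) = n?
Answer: Rational(8, 73241941) ≈ 1.0923e-7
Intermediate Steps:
Function('M')(n) = Add(Rational(-3, 8), n)
Pow(Add(9155153, Function('M')(Add(-931, Mul(-1, -1021)))), -1) = Pow(Add(9155153, Add(Rational(-3, 8), Add(-931, Mul(-1, -1021)))), -1) = Pow(Add(9155153, Add(Rational(-3, 8), Add(-931, 1021))), -1) = Pow(Add(9155153, Add(Rational(-3, 8), 90)), -1) = Pow(Add(9155153, Rational(717, 8)), -1) = Pow(Rational(73241941, 8), -1) = Rational(8, 73241941)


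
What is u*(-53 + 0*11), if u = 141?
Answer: -7473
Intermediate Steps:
u*(-53 + 0*11) = 141*(-53 + 0*11) = 141*(-53 + 0) = 141*(-53) = -7473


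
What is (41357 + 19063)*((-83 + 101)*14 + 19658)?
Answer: 1202962200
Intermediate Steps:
(41357 + 19063)*((-83 + 101)*14 + 19658) = 60420*(18*14 + 19658) = 60420*(252 + 19658) = 60420*19910 = 1202962200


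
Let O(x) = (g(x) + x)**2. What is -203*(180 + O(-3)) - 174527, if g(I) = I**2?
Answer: -218375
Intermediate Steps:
O(x) = (x + x**2)**2 (O(x) = (x**2 + x)**2 = (x + x**2)**2)
-203*(180 + O(-3)) - 174527 = -203*(180 + (-3)**2*(1 - 3)**2) - 174527 = -203*(180 + 9*(-2)**2) - 174527 = -203*(180 + 9*4) - 174527 = -203*(180 + 36) - 174527 = -203*216 - 174527 = -43848 - 174527 = -218375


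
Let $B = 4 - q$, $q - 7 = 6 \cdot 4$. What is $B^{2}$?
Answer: $729$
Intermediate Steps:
$q = 31$ ($q = 7 + 6 \cdot 4 = 7 + 24 = 31$)
$B = -27$ ($B = 4 - 31 = -27$)
$B^{2} = \left(-27\right)^{2} = 729$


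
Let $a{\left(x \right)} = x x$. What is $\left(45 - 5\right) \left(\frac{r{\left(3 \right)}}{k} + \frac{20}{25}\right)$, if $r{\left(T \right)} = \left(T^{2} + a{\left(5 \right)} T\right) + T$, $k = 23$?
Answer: $\frac{4216}{23} \approx 183.3$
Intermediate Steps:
$a{\left(x \right)} = x^{2}$
$r{\left(T \right)} = T^{2} + 26 T$ ($r{\left(T \right)} = \left(T^{2} + 5^{2} T\right) + T = \left(T^{2} + 25 T\right) + T = T^{2} + 26 T$)
$\left(45 - 5\right) \left(\frac{r{\left(3 \right)}}{k} + \frac{20}{25}\right) = \left(45 - 5\right) \left(\frac{3 \left(26 + 3\right)}{23} + \frac{20}{25}\right) = 40 \left(3 \cdot 29 \cdot \frac{1}{23} + 20 \cdot \frac{1}{25}\right) = 40 \left(87 \cdot \frac{1}{23} + \frac{4}{5}\right) = 40 \left(\frac{87}{23} + \frac{4}{5}\right) = 40 \cdot \frac{527}{115} = \frac{4216}{23}$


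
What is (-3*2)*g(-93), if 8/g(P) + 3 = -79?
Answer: 24/41 ≈ 0.58537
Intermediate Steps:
g(P) = -4/41 (g(P) = 8/(-3 - 79) = 8/(-82) = 8*(-1/82) = -4/41)
(-3*2)*g(-93) = -3*2*(-4/41) = -6*(-4/41) = 24/41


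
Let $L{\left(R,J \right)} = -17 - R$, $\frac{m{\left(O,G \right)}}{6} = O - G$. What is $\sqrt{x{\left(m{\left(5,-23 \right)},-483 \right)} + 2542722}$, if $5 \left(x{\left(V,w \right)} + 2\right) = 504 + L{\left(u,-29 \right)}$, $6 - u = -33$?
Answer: $\frac{24 \sqrt{110365}}{5} \approx 1594.6$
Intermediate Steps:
$u = 39$ ($u = 6 - -33 = 6 + 33 = 39$)
$m{\left(O,G \right)} = - 6 G + 6 O$ ($m{\left(O,G \right)} = 6 \left(O - G\right) = - 6 G + 6 O$)
$x{\left(V,w \right)} = \frac{438}{5}$ ($x{\left(V,w \right)} = -2 + \frac{504 - 56}{5} = -2 + \frac{1}{5} \cdot 448 = -2 + \frac{448}{5} = \frac{438}{5}$)
$\sqrt{x{\left(m{\left(5,-23 \right)},-483 \right)} + 2542722} = \sqrt{\frac{438}{5} + 2542722} = \sqrt{\frac{12714048}{5}} = \frac{24 \sqrt{110365}}{5}$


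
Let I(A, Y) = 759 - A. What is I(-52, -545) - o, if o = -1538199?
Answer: 1539010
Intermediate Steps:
I(-52, -545) - o = (759 - 1*(-52)) - 1*(-1538199) = (759 + 52) + 1538199 = 811 + 1538199 = 1539010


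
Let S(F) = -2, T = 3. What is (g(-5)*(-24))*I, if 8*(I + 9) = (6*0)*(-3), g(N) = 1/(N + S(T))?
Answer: -216/7 ≈ -30.857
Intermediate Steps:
g(N) = 1/(-2 + N) (g(N) = 1/(N - 2) = 1/(-2 + N))
I = -9 (I = -9 + ((6*0)*(-3))/8 = -9 + (0*(-3))/8 = -9 + (⅛)*0 = -9 + 0 = -9)
(g(-5)*(-24))*I = (-24/(-2 - 5))*(-9) = (-24/(-7))*(-9) = -⅐*(-24)*(-9) = (24/7)*(-9) = -216/7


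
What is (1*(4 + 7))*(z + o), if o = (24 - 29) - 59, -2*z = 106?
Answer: -1287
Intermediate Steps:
z = -53 (z = -1/2*106 = -53)
o = -64 (o = -5 - 59 = -64)
(1*(4 + 7))*(z + o) = (1*(4 + 7))*(-53 - 64) = (1*11)*(-117) = 11*(-117) = -1287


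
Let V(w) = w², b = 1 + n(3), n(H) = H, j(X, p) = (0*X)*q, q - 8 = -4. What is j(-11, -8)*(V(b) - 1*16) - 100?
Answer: -100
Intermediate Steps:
q = 4 (q = 8 - 4 = 4)
j(X, p) = 0 (j(X, p) = (0*X)*4 = 0*4 = 0)
b = 4 (b = 1 + 3 = 4)
j(-11, -8)*(V(b) - 1*16) - 100 = 0*(4² - 1*16) - 100 = 0*(16 - 16) - 100 = 0*0 - 100 = 0 - 100 = -100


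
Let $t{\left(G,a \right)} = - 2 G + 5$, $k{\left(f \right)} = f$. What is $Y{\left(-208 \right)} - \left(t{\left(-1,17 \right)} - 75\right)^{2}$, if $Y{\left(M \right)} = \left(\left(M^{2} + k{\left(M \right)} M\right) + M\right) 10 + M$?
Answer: $858368$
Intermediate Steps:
$t{\left(G,a \right)} = 5 - 2 G$
$Y{\left(M \right)} = 11 M + 20 M^{2}$ ($Y{\left(M \right)} = \left(\left(M^{2} + M M\right) + M\right) 10 + M = \left(\left(M^{2} + M^{2}\right) + M\right) 10 + M = \left(2 M^{2} + M\right) 10 + M = \left(M + 2 M^{2}\right) 10 + M = \left(10 M + 20 M^{2}\right) + M = 11 M + 20 M^{2}$)
$Y{\left(-208 \right)} - \left(t{\left(-1,17 \right)} - 75\right)^{2} = - 208 \left(11 + 20 \left(-208\right)\right) - \left(\left(5 - -2\right) - 75\right)^{2} = - 208 \left(11 - 4160\right) - \left(\left(5 + 2\right) - 75\right)^{2} = \left(-208\right) \left(-4149\right) - \left(7 - 75\right)^{2} = 862992 - \left(-68\right)^{2} = 862992 - 4624 = 858368$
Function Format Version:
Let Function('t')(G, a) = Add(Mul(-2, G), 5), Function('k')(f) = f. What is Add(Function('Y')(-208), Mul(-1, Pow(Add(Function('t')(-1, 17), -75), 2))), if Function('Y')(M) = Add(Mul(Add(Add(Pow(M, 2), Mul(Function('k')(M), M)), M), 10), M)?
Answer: 858368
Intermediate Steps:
Function('t')(G, a) = Add(5, Mul(-2, G))
Function('Y')(M) = Add(Mul(11, M), Mul(20, Pow(M, 2))) (Function('Y')(M) = Add(Mul(Add(Add(Pow(M, 2), Mul(M, M)), M), 10), M) = Add(Mul(Add(Add(Pow(M, 2), Pow(M, 2)), M), 10), M) = Add(Mul(Add(Mul(2, Pow(M, 2)), M), 10), M) = Add(Mul(Add(M, Mul(2, Pow(M, 2))), 10), M) = Add(Add(Mul(10, M), Mul(20, Pow(M, 2))), M) = Add(Mul(11, M), Mul(20, Pow(M, 2))))
Add(Function('Y')(-208), Mul(-1, Pow(Add(Function('t')(-1, 17), -75), 2))) = Add(Mul(-208, Add(11, Mul(20, -208))), Mul(-1, Pow(Add(Add(5, Mul(-2, -1)), -75), 2))) = Add(Mul(-208, Add(11, -4160)), Mul(-1, Pow(Add(Add(5, 2), -75), 2))) = Add(Mul(-208, -4149), Mul(-1, Pow(Add(7, -75), 2))) = Add(862992, Mul(-1, Pow(-68, 2))) = Add(862992, Mul(-1, 4624)) = Add(862992, -4624) = 858368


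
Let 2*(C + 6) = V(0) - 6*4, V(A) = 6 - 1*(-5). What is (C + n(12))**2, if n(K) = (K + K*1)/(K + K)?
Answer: 529/4 ≈ 132.25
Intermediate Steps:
n(K) = 1 (n(K) = (K + K)/((2*K)) = (2*K)*(1/(2*K)) = 1)
V(A) = 11 (V(A) = 6 + 5 = 11)
C = -25/2 (C = -6 + (11 - 6*4)/2 = -6 + (11 - 24)/2 = -6 + (1/2)*(-13) = -6 - 13/2 = -25/2 ≈ -12.500)
(C + n(12))**2 = (-25/2 + 1)**2 = (-23/2)**2 = 529/4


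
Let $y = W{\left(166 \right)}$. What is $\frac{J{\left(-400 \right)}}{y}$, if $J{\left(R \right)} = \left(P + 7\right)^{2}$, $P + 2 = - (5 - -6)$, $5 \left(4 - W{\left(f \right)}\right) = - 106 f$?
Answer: $\frac{15}{1468} \approx 0.010218$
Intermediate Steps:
$W{\left(f \right)} = 4 + \frac{106 f}{5}$ ($W{\left(f \right)} = 4 - \frac{\left(-106\right) f}{5} = 4 + \frac{106 f}{5}$)
$P = -13$ ($P = -2 - \left(5 - -6\right) = -2 - \left(5 + 6\right) = -2 - 11 = -13$)
$y = \frac{17616}{5}$ ($y = 4 + \frac{106}{5} \cdot 166 = 4 + \frac{17596}{5} = \frac{17616}{5} \approx 3523.2$)
$J{\left(R \right)} = 36$ ($J{\left(R \right)} = \left(-13 + 7\right)^{2} = \left(-6\right)^{2} = 36$)
$\frac{J{\left(-400 \right)}}{y} = \frac{36}{\frac{17616}{5}} = 36 \cdot \frac{5}{17616} = \frac{15}{1468}$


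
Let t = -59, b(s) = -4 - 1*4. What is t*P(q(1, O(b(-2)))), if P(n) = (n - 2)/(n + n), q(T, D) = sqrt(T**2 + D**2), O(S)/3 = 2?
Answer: -59/2 + 59*sqrt(37)/37 ≈ -19.800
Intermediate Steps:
b(s) = -8 (b(s) = -4 - 4 = -8)
O(S) = 6 (O(S) = 3*2 = 6)
q(T, D) = sqrt(D**2 + T**2)
P(n) = (-2 + n)/(2*n) (P(n) = (-2 + n)/((2*n)) = (-2 + n)*(1/(2*n)) = (-2 + n)/(2*n))
t*P(q(1, O(b(-2)))) = -59*(-2 + sqrt(6**2 + 1**2))/(2*(sqrt(6**2 + 1**2))) = -59*(-2 + sqrt(36 + 1))/(2*(sqrt(36 + 1))) = -59*(-2 + sqrt(37))/(2*(sqrt(37))) = -59*sqrt(37)/37*(-2 + sqrt(37))/2 = -59*sqrt(37)*(-2 + sqrt(37))/74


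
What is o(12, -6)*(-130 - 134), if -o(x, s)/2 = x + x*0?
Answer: 6336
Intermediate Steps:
o(x, s) = -2*x (o(x, s) = -2*(x + x*0) = -2*(x + 0) = -2*x)
o(12, -6)*(-130 - 134) = (-2*12)*(-130 - 134) = -24*(-264) = 6336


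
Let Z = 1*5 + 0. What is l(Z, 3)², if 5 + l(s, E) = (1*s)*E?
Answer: 100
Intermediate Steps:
Z = 5 (Z = 5 + 0 = 5)
l(s, E) = -5 + E*s (l(s, E) = -5 + (1*s)*E = -5 + s*E = -5 + E*s)
l(Z, 3)² = (-5 + 3*5)² = (-5 + 15)² = 10² = 100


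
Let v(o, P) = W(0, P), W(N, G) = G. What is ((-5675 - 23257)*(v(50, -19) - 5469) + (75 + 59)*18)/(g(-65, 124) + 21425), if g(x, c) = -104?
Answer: 52927076/7107 ≈ 7447.2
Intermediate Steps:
v(o, P) = P
((-5675 - 23257)*(v(50, -19) - 5469) + (75 + 59)*18)/(g(-65, 124) + 21425) = ((-5675 - 23257)*(-19 - 5469) + (75 + 59)*18)/(-104 + 21425) = (-28932*(-5488) + 134*18)/21321 = (158778816 + 2412)*(1/21321) = 158781228*(1/21321) = 52927076/7107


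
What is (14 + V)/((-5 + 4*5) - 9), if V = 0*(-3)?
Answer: 7/3 ≈ 2.3333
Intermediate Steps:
V = 0
(14 + V)/((-5 + 4*5) - 9) = (14 + 0)/((-5 + 4*5) - 9) = 14/((-5 + 20) - 9) = 14/(15 - 9) = 14/6 = (⅙)*14 = 7/3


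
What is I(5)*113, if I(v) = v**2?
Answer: 2825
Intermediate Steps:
I(5)*113 = 5**2*113 = 25*113 = 2825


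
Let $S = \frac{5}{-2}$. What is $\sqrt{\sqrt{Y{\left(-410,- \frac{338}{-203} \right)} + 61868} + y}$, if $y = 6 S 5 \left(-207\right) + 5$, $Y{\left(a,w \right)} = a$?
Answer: $\sqrt{15530 + \sqrt{61458}} \approx 125.61$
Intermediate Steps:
$S = - \frac{5}{2}$ ($S = 5 \left(- \frac{1}{2}\right) = - \frac{5}{2} \approx -2.5$)
$y = 15530$ ($y = 6 \left(- \frac{5}{2}\right) 5 \left(-207\right) + 5 = \left(-15\right) 5 \left(-207\right) + 5 = \left(-75\right) \left(-207\right) + 5 = 15525 + 5 = 15530$)
$\sqrt{\sqrt{Y{\left(-410,- \frac{338}{-203} \right)} + 61868} + y} = \sqrt{\sqrt{-410 + 61868} + 15530} = \sqrt{\sqrt{61458} + 15530} = \sqrt{15530 + \sqrt{61458}}$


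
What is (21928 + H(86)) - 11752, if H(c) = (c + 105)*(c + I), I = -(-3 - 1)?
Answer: 27366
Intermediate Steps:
I = 4 (I = -1*(-4) = 4)
H(c) = (4 + c)*(105 + c) (H(c) = (c + 105)*(c + 4) = (105 + c)*(4 + c) = (4 + c)*(105 + c))
(21928 + H(86)) - 11752 = (21928 + (420 + 86**2 + 109*86)) - 11752 = (21928 + (420 + 7396 + 9374)) - 11752 = (21928 + 17190) - 11752 = 39118 - 11752 = 27366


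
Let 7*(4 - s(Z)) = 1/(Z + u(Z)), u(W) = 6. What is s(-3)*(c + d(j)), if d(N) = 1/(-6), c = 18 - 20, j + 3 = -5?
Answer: -1079/126 ≈ -8.5635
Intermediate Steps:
j = -8 (j = -3 - 5 = -8)
c = -2
s(Z) = 4 - 1/(7*(6 + Z)) (s(Z) = 4 - 1/(7*(Z + 6)) = 4 - 1/(7*(6 + Z)))
d(N) = -⅙
s(-3)*(c + d(j)) = ((167 + 28*(-3))/(7*(6 - 3)))*(-2 - ⅙) = ((⅐)*(167 - 84)/3)*(-13/6) = ((⅐)*(⅓)*83)*(-13/6) = (83/21)*(-13/6) = -1079/126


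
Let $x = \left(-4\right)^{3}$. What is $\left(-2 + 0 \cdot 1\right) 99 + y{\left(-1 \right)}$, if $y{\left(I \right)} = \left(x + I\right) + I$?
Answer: $-264$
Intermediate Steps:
$x = -64$
$y{\left(I \right)} = -64 + 2 I$ ($y{\left(I \right)} = \left(-64 + I\right) + I = -64 + 2 I$)
$\left(-2 + 0 \cdot 1\right) 99 + y{\left(-1 \right)} = \left(-2 + 0 \cdot 1\right) 99 + \left(-64 + 2 \left(-1\right)\right) = \left(-2 + 0\right) 99 - 66 = \left(-2\right) 99 - 66 = -198 - 66 = -264$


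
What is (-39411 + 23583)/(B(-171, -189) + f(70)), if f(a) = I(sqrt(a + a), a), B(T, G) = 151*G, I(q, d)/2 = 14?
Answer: 15828/28511 ≈ 0.55515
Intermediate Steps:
I(q, d) = 28 (I(q, d) = 2*14 = 28)
f(a) = 28
(-39411 + 23583)/(B(-171, -189) + f(70)) = (-39411 + 23583)/(151*(-189) + 28) = -15828/(-28539 + 28) = -15828/(-28511) = -15828*(-1/28511) = 15828/28511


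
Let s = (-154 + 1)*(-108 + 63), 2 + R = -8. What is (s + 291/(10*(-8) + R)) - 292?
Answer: 197693/30 ≈ 6589.8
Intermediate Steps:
R = -10 (R = -2 - 8 = -10)
s = 6885 (s = -153*(-45) = 6885)
(s + 291/(10*(-8) + R)) - 292 = (6885 + 291/(10*(-8) - 10)) - 292 = (6885 + 291/(-80 - 10)) - 292 = (6885 + 291/(-90)) - 292 = (6885 + 291*(-1/90)) - 292 = (6885 - 97/30) - 292 = 206453/30 - 292 = 197693/30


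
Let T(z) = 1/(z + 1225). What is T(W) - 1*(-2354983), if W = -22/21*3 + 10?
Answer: 20307018416/8623 ≈ 2.3550e+6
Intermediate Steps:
W = 48/7 (W = -22*1/21*3 + 10 = -22/21*3 + 10 = -22/7 + 10 = 48/7 ≈ 6.8571)
T(z) = 1/(1225 + z)
T(W) - 1*(-2354983) = 1/(1225 + 48/7) - 1*(-2354983) = 1/(8623/7) + 2354983 = 7/8623 + 2354983 = 20307018416/8623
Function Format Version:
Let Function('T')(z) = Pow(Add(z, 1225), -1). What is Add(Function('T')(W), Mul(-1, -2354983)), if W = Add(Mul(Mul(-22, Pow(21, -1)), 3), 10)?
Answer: Rational(20307018416, 8623) ≈ 2.3550e+6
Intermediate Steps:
W = Rational(48, 7) (W = Add(Mul(Mul(-22, Rational(1, 21)), 3), 10) = Add(Mul(Rational(-22, 21), 3), 10) = Add(Rational(-22, 7), 10) = Rational(48, 7) ≈ 6.8571)
Function('T')(z) = Pow(Add(1225, z), -1)
Add(Function('T')(W), Mul(-1, -2354983)) = Add(Pow(Add(1225, Rational(48, 7)), -1), Mul(-1, -2354983)) = Add(Pow(Rational(8623, 7), -1), 2354983) = Add(Rational(7, 8623), 2354983) = Rational(20307018416, 8623)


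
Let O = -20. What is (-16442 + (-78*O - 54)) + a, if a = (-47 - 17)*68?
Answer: -19288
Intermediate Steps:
a = -4352 (a = -64*68 = -4352)
(-16442 + (-78*O - 54)) + a = (-16442 + (-78*(-20) - 54)) - 4352 = (-16442 + (1560 - 54)) - 4352 = (-16442 + 1506) - 4352 = -14936 - 4352 = -19288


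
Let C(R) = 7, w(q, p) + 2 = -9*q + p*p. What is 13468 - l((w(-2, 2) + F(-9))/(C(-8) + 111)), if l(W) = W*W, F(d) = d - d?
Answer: 46882008/3481 ≈ 13468.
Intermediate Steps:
F(d) = 0
w(q, p) = -2 + p² - 9*q (w(q, p) = -2 + (-9*q + p*p) = -2 + (-9*q + p²) = -2 + (p² - 9*q) = -2 + p² - 9*q)
l(W) = W²
13468 - l((w(-2, 2) + F(-9))/(C(-8) + 111)) = 13468 - (((-2 + 2² - 9*(-2)) + 0)/(7 + 111))² = 13468 - (((-2 + 4 + 18) + 0)/118)² = 13468 - ((20 + 0)*(1/118))² = 13468 - (20*(1/118))² = 13468 - (10/59)² = 13468 - 1*100/3481 = 13468 - 100/3481 = 46882008/3481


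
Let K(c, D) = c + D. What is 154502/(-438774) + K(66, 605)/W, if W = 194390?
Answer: -2124230459/6092376990 ≈ -0.34867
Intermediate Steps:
K(c, D) = D + c
154502/(-438774) + K(66, 605)/W = 154502/(-438774) + (605 + 66)/194390 = 154502*(-1/438774) + 671*(1/194390) = -77251/219387 + 671/194390 = -2124230459/6092376990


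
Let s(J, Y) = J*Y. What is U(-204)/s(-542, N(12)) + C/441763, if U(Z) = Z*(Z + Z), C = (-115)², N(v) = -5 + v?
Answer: -2622760169/119717773 ≈ -21.908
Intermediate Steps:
C = 13225
U(Z) = 2*Z² (U(Z) = Z*(2*Z) = 2*Z²)
U(-204)/s(-542, N(12)) + C/441763 = (2*(-204)²)/((-542*(-5 + 12))) + 13225/441763 = (2*41616)/((-542*7)) + 13225*(1/441763) = 83232/(-3794) + 13225/441763 = 83232*(-1/3794) + 13225/441763 = -41616/1897 + 13225/441763 = -2622760169/119717773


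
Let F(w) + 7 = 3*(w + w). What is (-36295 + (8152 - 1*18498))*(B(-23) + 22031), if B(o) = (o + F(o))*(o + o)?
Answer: -1387989519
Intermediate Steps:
F(w) = -7 + 6*w (F(w) = -7 + 3*(w + w) = -7 + 3*(2*w) = -7 + 6*w)
B(o) = 2*o*(-7 + 7*o) (B(o) = (o + (-7 + 6*o))*(o + o) = (-7 + 7*o)*(2*o) = 2*o*(-7 + 7*o))
(-36295 + (8152 - 1*18498))*(B(-23) + 22031) = (-36295 + (8152 - 1*18498))*(14*(-23)*(-1 - 23) + 22031) = (-36295 + (8152 - 18498))*(14*(-23)*(-24) + 22031) = (-36295 - 10346)*(7728 + 22031) = -46641*29759 = -1387989519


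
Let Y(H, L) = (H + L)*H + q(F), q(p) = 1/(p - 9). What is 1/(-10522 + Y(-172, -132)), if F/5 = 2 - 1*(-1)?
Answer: 6/250597 ≈ 2.3943e-5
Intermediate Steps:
F = 15 (F = 5*(2 - 1*(-1)) = 5*(2 + 1) = 5*3 = 15)
q(p) = 1/(-9 + p)
Y(H, L) = ⅙ + H*(H + L) (Y(H, L) = (H + L)*H + 1/(-9 + 15) = H*(H + L) + 1/6 = H*(H + L) + ⅙ = ⅙ + H*(H + L))
1/(-10522 + Y(-172, -132)) = 1/(-10522 + (⅙ + (-172)² - 172*(-132))) = 1/(-10522 + (⅙ + 29584 + 22704)) = 1/(-10522 + 313729/6) = 1/(250597/6) = 6/250597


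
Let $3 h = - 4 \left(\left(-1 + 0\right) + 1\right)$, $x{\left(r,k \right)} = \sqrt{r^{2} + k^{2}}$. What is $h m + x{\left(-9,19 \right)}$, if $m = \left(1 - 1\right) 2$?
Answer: $\sqrt{442} \approx 21.024$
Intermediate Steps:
$x{\left(r,k \right)} = \sqrt{k^{2} + r^{2}}$
$m = 0$ ($m = 0 \cdot 2 = 0$)
$h = 0$ ($h = \frac{\left(-4\right) \left(\left(-1 + 0\right) + 1\right)}{3} = \frac{\left(-4\right) \left(-1 + 1\right)}{3} = \frac{\left(-4\right) 0}{3} = \frac{1}{3} \cdot 0 = 0$)
$h m + x{\left(-9,19 \right)} = 0 \cdot 0 + \sqrt{19^{2} + \left(-9\right)^{2}} = 0 + \sqrt{361 + 81} = 0 + \sqrt{442} = \sqrt{442}$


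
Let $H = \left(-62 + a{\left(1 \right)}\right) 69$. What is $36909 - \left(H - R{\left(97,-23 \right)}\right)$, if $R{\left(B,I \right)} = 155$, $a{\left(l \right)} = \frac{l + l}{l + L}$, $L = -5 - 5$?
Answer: $\frac{124072}{3} \approx 41357.0$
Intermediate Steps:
$L = -10$
$a{\left(l \right)} = \frac{2 l}{-10 + l}$ ($a{\left(l \right)} = \frac{l + l}{l - 10} = \frac{2 l}{-10 + l}$)
$H = - \frac{12880}{3}$ ($H = \left(-62 + 2 \cdot 1 \frac{1}{-10 + 1}\right) 69 = \left(-62 + 2 \cdot 1 \frac{1}{-9}\right) 69 = \left(-62 + 2 \cdot 1 \left(- \frac{1}{9}\right)\right) 69 = \left(-62 - \frac{2}{9}\right) 69 = \left(- \frac{560}{9}\right) 69 = - \frac{12880}{3} \approx -4293.3$)
$36909 - \left(H - R{\left(97,-23 \right)}\right) = 36909 - \left(- \frac{12880}{3} - 155\right) = 36909 - - \frac{13345}{3} = 36909 + \frac{13345}{3} = \frac{124072}{3}$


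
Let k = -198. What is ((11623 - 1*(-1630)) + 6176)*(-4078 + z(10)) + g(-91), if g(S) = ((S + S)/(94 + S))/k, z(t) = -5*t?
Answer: -23820264773/297 ≈ -8.0203e+7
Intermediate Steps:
g(S) = -S/(99*(94 + S)) (g(S) = ((S + S)/(94 + S))/(-198) = ((2*S)/(94 + S))*(-1/198) = (2*S/(94 + S))*(-1/198) = -S/(99*(94 + S)))
((11623 - 1*(-1630)) + 6176)*(-4078 + z(10)) + g(-91) = ((11623 - 1*(-1630)) + 6176)*(-4078 - 5*10) - 1*(-91)/(9306 + 99*(-91)) = ((11623 + 1630) + 6176)*(-4078 - 50) - 1*(-91)/(9306 - 9009) = (13253 + 6176)*(-4128) - 1*(-91)/297 = 19429*(-4128) - 1*(-91)*1/297 = -80202912 + 91/297 = -23820264773/297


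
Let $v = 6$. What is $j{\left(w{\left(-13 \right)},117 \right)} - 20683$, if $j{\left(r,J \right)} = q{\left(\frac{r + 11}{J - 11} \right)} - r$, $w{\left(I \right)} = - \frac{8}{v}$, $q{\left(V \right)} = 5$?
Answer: $- \frac{62030}{3} \approx -20677.0$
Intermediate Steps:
$w{\left(I \right)} = - \frac{4}{3}$ ($w{\left(I \right)} = - \frac{8}{6} = \left(-8\right) \frac{1}{6} = - \frac{4}{3}$)
$j{\left(r,J \right)} = 5 - r$
$j{\left(w{\left(-13 \right)},117 \right)} - 20683 = \left(5 - - \frac{4}{3}\right) - 20683 = \left(5 + \frac{4}{3}\right) - 20683 = \frac{19}{3} - 20683 = - \frac{62030}{3}$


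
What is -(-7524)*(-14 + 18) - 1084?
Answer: 29012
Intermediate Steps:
-(-7524)*(-14 + 18) - 1084 = -(-7524)*4 - 1084 = -684*(-44) - 1084 = 30096 - 1084 = 29012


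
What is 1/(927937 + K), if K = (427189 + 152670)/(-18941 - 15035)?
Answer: 33976/31527007653 ≈ 1.0777e-6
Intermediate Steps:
K = -579859/33976 (K = 579859/(-33976) = 579859*(-1/33976) = -579859/33976 ≈ -17.067)
1/(927937 + K) = 1/(927937 - 579859/33976) = 1/(31527007653/33976) = 33976/31527007653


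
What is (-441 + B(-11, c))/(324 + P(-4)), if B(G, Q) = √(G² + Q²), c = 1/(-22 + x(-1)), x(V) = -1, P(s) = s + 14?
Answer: -441/334 + √64010/7682 ≈ -1.2874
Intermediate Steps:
P(s) = 14 + s
c = -1/23 (c = 1/(-22 - 1) = 1/(-23) = -1/23 ≈ -0.043478)
(-441 + B(-11, c))/(324 + P(-4)) = (-441 + √((-11)² + (-1/23)²))/(324 + (14 - 4)) = (-441 + √(121 + 1/529))/(324 + 10) = (-441 + √(64010/529))/334 = (-441 + √64010/23)*(1/334) = -441/334 + √64010/7682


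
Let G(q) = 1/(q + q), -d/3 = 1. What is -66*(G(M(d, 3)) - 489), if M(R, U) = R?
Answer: 32285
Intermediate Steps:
d = -3 (d = -3*1 = -3)
G(q) = 1/(2*q)
-66*(G(M(d, 3)) - 489) = -66*((1/2)/(-3) - 489) = -66*((1/2)*(-1/3) - 489) = -66*(-1/6 - 489) = -66*(-2935/6) = 32285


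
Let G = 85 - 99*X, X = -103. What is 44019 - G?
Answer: 33737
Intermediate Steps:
G = 10282 (G = 85 - 99*(-103) = 85 + 10197 = 10282)
44019 - G = 44019 - 1*10282 = 44019 - 10282 = 33737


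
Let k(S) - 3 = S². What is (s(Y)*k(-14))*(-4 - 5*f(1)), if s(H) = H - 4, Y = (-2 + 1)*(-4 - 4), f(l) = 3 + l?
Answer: -19104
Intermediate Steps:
Y = 8 (Y = -1*(-8) = 8)
s(H) = -4 + H
k(S) = 3 + S²
(s(Y)*k(-14))*(-4 - 5*f(1)) = ((-4 + 8)*(3 + (-14)²))*(-4 - 5*(3 + 1)) = (4*(3 + 196))*(-4 - 5*4) = (4*199)*(-4 - 20) = 796*(-24) = -19104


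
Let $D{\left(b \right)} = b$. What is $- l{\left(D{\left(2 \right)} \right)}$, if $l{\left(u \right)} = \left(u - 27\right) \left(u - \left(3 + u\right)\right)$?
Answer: $-75$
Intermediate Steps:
$l{\left(u \right)} = 81 - 3 u$ ($l{\left(u \right)} = \left(-27 + u\right) \left(-3\right) = 81 - 3 u$)
$- l{\left(D{\left(2 \right)} \right)} = - (81 - 6) = \left(-1\right) 75 = -75$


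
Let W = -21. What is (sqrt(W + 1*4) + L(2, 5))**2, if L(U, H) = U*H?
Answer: (10 + I*sqrt(17))**2 ≈ 83.0 + 82.462*I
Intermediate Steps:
L(U, H) = H*U
(sqrt(W + 1*4) + L(2, 5))**2 = (sqrt(-21 + 1*4) + 5*2)**2 = (sqrt(-21 + 4) + 10)**2 = (sqrt(-17) + 10)**2 = (I*sqrt(17) + 10)**2 = (10 + I*sqrt(17))**2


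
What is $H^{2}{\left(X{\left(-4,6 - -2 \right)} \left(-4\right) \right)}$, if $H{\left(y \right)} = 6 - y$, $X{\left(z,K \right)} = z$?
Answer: $100$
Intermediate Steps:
$H^{2}{\left(X{\left(-4,6 - -2 \right)} \left(-4\right) \right)} = \left(6 - \left(-4\right) \left(-4\right)\right)^{2} = \left(6 - 16\right)^{2} = \left(-10\right)^{2} = 100$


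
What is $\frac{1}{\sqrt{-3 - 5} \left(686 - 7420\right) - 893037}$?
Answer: $\frac{i}{- 893037 i + 13468 \sqrt{2}} \approx -1.1193 \cdot 10^{-6} + 2.3872 \cdot 10^{-8} i$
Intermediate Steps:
$\frac{1}{\sqrt{-3 - 5} \left(686 - 7420\right) - 893037} = \frac{1}{\sqrt{-8} \left(-6734\right) - 893037} = \frac{1}{2 i \sqrt{2} \left(-6734\right) - 893037} = \frac{1}{- 13468 i \sqrt{2} - 893037} = \frac{1}{-893037 - 13468 i \sqrt{2}}$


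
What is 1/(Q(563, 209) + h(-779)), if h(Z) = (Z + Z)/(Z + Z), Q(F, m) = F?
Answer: 1/564 ≈ 0.0017731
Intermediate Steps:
h(Z) = 1 (h(Z) = (2*Z)/((2*Z)) = (2*Z)*(1/(2*Z)) = 1)
1/(Q(563, 209) + h(-779)) = 1/(563 + 1) = 1/564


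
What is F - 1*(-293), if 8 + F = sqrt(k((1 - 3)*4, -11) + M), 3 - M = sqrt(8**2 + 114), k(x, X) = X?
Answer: 285 + sqrt(-8 - sqrt(178)) ≈ 285.0 + 4.6197*I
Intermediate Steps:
M = 3 - sqrt(178) (M = 3 - sqrt(8**2 + 114) = 3 - sqrt(64 + 114) = 3 - sqrt(178) ≈ -10.342)
F = -8 + sqrt(-8 - sqrt(178)) (F = -8 + sqrt(-11 + (3 - sqrt(178))) = -8 + sqrt(-8 - sqrt(178)) ≈ -8.0 + 4.6197*I)
F - 1*(-293) = (-8 + I*sqrt(8 + sqrt(178))) - 1*(-293) = (-8 + I*sqrt(8 + sqrt(178))) + 293 = 285 + I*sqrt(8 + sqrt(178))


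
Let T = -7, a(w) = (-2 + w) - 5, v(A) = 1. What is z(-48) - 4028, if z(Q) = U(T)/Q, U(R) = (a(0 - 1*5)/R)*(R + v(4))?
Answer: -56389/14 ≈ -4027.8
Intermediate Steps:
a(w) = -7 + w
U(R) = -12*(1 + R)/R (U(R) = ((-7 + (0 - 1*5))/R)*(R + 1) = ((-7 + (0 - 5))/R)*(1 + R) = ((-7 - 5)/R)*(1 + R) = (-12/R)*(1 + R) = -12*(1 + R)/R)
z(Q) = -72/(7*Q) (z(Q) = (-12 - 12/(-7))/Q = (-12 - 12*(-1/7))/Q = (-12 + 12/7)/Q = -72/(7*Q))
z(-48) - 4028 = -72/7/(-48) - 4028 = -72/7*(-1/48) - 4028 = 3/14 - 4028 = -56389/14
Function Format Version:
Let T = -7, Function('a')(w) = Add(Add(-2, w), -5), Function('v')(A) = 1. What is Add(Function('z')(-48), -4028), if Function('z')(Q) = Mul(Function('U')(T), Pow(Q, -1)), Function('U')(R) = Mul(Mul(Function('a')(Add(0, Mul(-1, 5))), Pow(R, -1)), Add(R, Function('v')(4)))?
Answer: Rational(-56389, 14) ≈ -4027.8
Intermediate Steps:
Function('a')(w) = Add(-7, w)
Function('U')(R) = Mul(-12, Pow(R, -1), Add(1, R)) (Function('U')(R) = Mul(Mul(Add(-7, Add(0, Mul(-1, 5))), Pow(R, -1)), Add(R, 1)) = Mul(Mul(Add(-7, Add(0, -5)), Pow(R, -1)), Add(1, R)) = Mul(Mul(Add(-7, -5), Pow(R, -1)), Add(1, R)) = Mul(Mul(-12, Pow(R, -1)), Add(1, R)) = Mul(-12, Pow(R, -1), Add(1, R)))
Function('z')(Q) = Mul(Rational(-72, 7), Pow(Q, -1)) (Function('z')(Q) = Mul(Add(-12, Mul(-12, Pow(-7, -1))), Pow(Q, -1)) = Mul(Add(-12, Mul(-12, Rational(-1, 7))), Pow(Q, -1)) = Mul(Add(-12, Rational(12, 7)), Pow(Q, -1)) = Mul(Rational(-72, 7), Pow(Q, -1)))
Add(Function('z')(-48), -4028) = Add(Mul(Rational(-72, 7), Pow(-48, -1)), -4028) = Add(Mul(Rational(-72, 7), Rational(-1, 48)), -4028) = Add(Rational(3, 14), -4028) = Rational(-56389, 14)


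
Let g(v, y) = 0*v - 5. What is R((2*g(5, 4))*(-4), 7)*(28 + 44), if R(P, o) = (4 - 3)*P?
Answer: 2880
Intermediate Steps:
g(v, y) = -5 (g(v, y) = 0 - 5 = -5)
R(P, o) = P (R(P, o) = 1*P = P)
R((2*g(5, 4))*(-4), 7)*(28 + 44) = ((2*(-5))*(-4))*(28 + 44) = -10*(-4)*72 = 40*72 = 2880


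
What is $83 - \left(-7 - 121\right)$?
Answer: $211$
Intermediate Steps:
$83 - \left(-7 - 121\right) = 83 - -128 = 83 + 128 = 211$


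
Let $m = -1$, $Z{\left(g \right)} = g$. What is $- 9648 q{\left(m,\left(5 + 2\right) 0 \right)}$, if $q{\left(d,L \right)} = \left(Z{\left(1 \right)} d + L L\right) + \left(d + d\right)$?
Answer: $28944$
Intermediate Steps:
$q{\left(d,L \right)} = L^{2} + 3 d$ ($q{\left(d,L \right)} = \left(1 d + L L\right) + \left(d + d\right) = \left(d + L^{2}\right) + 2 d = L^{2} + 3 d$)
$- 9648 q{\left(m,\left(5 + 2\right) 0 \right)} = - 9648 \left(\left(\left(5 + 2\right) 0\right)^{2} + 3 \left(-1\right)\right) = - 9648 \left(\left(7 \cdot 0\right)^{2} - 3\right) = - 9648 \left(0^{2} - 3\right) = - 9648 \left(0 - 3\right) = \left(-9648\right) \left(-3\right) = 28944$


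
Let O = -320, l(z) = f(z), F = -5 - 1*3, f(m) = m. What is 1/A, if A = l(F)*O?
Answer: 1/2560 ≈ 0.00039063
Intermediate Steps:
F = -8 (F = -5 - 3 = -8)
l(z) = z
A = 2560 (A = -8*(-320) = 2560)
1/A = 1/2560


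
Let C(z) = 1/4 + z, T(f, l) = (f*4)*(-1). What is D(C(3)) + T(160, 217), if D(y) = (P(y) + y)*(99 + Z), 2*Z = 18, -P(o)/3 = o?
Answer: -1342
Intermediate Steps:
P(o) = -3*o
T(f, l) = -4*f (T(f, l) = (4*f)*(-1) = -4*f)
Z = 9 (Z = (½)*18 = 9)
C(z) = ¼ + z
D(y) = -216*y (D(y) = (-3*y + y)*(99 + 9) = -2*y*108 = -216*y)
D(C(3)) + T(160, 217) = -216*(¼ + 3) - 4*160 = -216*13/4 - 640 = -702 - 640 = -1342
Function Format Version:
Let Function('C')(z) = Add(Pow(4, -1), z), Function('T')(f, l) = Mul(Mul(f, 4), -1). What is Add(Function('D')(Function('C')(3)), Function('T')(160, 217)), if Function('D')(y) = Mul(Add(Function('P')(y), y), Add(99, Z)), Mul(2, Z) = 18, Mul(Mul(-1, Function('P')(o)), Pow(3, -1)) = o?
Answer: -1342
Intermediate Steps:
Function('P')(o) = Mul(-3, o)
Function('T')(f, l) = Mul(-4, f) (Function('T')(f, l) = Mul(Mul(4, f), -1) = Mul(-4, f))
Z = 9 (Z = Mul(Rational(1, 2), 18) = 9)
Function('C')(z) = Add(Rational(1, 4), z)
Function('D')(y) = Mul(-216, y) (Function('D')(y) = Mul(Add(Mul(-3, y), y), Add(99, 9)) = Mul(Mul(-2, y), 108) = Mul(-216, y))
Add(Function('D')(Function('C')(3)), Function('T')(160, 217)) = Add(Mul(-216, Add(Rational(1, 4), 3)), Mul(-4, 160)) = Add(Mul(-216, Rational(13, 4)), -640) = Add(-702, -640) = -1342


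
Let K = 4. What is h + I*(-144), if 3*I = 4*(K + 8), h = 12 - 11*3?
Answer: -2325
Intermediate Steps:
h = -21 (h = 12 - 33 = -21)
I = 16 (I = (4*(4 + 8))/3 = (4*12)/3 = (⅓)*48 = 16)
h + I*(-144) = -21 + 16*(-144) = -21 - 2304 = -2325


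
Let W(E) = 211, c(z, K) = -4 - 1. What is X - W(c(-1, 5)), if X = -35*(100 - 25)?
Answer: -2836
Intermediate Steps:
c(z, K) = -5
X = -2625 (X = -35*75 = -2625)
X - W(c(-1, 5)) = -2625 - 1*211 = -2625 - 211 = -2836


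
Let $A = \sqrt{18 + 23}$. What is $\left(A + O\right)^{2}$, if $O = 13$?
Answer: $\left(13 + \sqrt{41}\right)^{2} \approx 376.48$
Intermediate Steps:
$A = \sqrt{41} \approx 6.4031$
$\left(A + O\right)^{2} = \left(\sqrt{41} + 13\right)^{2} = \left(13 + \sqrt{41}\right)^{2}$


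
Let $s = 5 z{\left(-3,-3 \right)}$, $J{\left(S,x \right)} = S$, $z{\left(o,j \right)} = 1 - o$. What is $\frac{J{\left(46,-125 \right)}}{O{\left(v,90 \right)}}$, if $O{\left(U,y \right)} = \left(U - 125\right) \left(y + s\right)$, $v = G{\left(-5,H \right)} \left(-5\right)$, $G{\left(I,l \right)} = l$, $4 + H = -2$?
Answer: $- \frac{23}{5225} \approx -0.0044019$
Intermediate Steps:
$H = -6$ ($H = -4 - 2 = -6$)
$v = 30$ ($v = \left(-6\right) \left(-5\right) = 30$)
$s = 20$ ($s = 5 \left(1 - -3\right) = 5 \left(1 + 3\right) = 5 \cdot 4 = 20$)
$O{\left(U,y \right)} = \left(-125 + U\right) \left(20 + y\right)$ ($O{\left(U,y \right)} = \left(U - 125\right) \left(y + 20\right) = \left(-125 + U\right) \left(20 + y\right)$)
$\frac{J{\left(46,-125 \right)}}{O{\left(v,90 \right)}} = \frac{46}{-2500 - 11250 + 20 \cdot 30 + 30 \cdot 90} = \frac{46}{-2500 - 11250 + 600 + 2700} = \frac{46}{-10450} = 46 \left(- \frac{1}{10450}\right) = - \frac{23}{5225}$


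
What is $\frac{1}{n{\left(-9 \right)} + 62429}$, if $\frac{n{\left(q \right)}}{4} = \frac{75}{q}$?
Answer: $\frac{3}{187187} \approx 1.6027 \cdot 10^{-5}$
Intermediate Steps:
$n{\left(q \right)} = \frac{300}{q}$ ($n{\left(q \right)} = 4 \frac{75}{q} = \frac{300}{q}$)
$\frac{1}{n{\left(-9 \right)} + 62429} = \frac{1}{\frac{300}{-9} + 62429} = \frac{1}{300 \left(- \frac{1}{9}\right) + 62429} = \frac{1}{- \frac{100}{3} + 62429} = \frac{1}{\frac{187187}{3}} = \frac{3}{187187}$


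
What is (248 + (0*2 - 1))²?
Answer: 61009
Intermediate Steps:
(248 + (0*2 - 1))² = (248 + (0 - 1))² = (248 - 1)² = 247² = 61009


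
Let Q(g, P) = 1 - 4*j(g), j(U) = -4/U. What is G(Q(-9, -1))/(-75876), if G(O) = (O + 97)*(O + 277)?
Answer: -538219/1536489 ≈ -0.35029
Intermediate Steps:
Q(g, P) = 1 + 16/g (Q(g, P) = 1 - (-16)/g = 1 + 16/g)
G(O) = (97 + O)*(277 + O)
G(Q(-9, -1))/(-75876) = (26869 + ((16 - 9)/(-9))**2 + 374*((16 - 9)/(-9)))/(-75876) = (26869 + (-1/9*7)**2 + 374*(-1/9*7))*(-1/75876) = (26869 + (-7/9)**2 + 374*(-7/9))*(-1/75876) = (26869 + 49/81 - 2618/9)*(-1/75876) = (2152876/81)*(-1/75876) = -538219/1536489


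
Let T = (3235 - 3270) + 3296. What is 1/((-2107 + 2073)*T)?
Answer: -1/110874 ≈ -9.0192e-6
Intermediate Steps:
T = 3261 (T = -35 + 3296 = 3261)
1/((-2107 + 2073)*T) = 1/((-2107 + 2073)*3261) = (1/3261)/(-34) = -1/34*1/3261 = -1/110874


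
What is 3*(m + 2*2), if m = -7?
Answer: -9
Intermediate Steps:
3*(m + 2*2) = 3*(-7 + 2*2) = 3*(-7 + 4) = 3*(-3) = -9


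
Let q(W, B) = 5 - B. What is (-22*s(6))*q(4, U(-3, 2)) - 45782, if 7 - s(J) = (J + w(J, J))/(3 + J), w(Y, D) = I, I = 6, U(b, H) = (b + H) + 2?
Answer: -138842/3 ≈ -46281.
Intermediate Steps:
U(b, H) = 2 + H + b (U(b, H) = (H + b) + 2 = 2 + H + b)
w(Y, D) = 6
s(J) = 7 - (6 + J)/(3 + J) (s(J) = 7 - (J + 6)/(3 + J) = 7 - (6 + J)/(3 + J))
(-22*s(6))*q(4, U(-3, 2)) - 45782 = (-66*(5 + 2*6)/(3 + 6))*(5 - (2 + 2 - 3)) - 45782 = (-66*(5 + 12)/9)*(5 - 1*1) - 45782 = (-66*17/9)*(5 - 1) - 45782 = -22*17/3*4 - 45782 = -374/3*4 - 45782 = -1496/3 - 45782 = -138842/3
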